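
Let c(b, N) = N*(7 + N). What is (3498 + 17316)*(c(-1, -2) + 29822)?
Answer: 620506968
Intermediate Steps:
(3498 + 17316)*(c(-1, -2) + 29822) = (3498 + 17316)*(-2*(7 - 2) + 29822) = 20814*(-2*5 + 29822) = 20814*(-10 + 29822) = 20814*29812 = 620506968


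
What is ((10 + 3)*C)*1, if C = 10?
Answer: 130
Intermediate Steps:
((10 + 3)*C)*1 = ((10 + 3)*10)*1 = (13*10)*1 = 130*1 = 130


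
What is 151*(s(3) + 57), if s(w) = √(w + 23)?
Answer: 8607 + 151*√26 ≈ 9377.0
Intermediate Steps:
s(w) = √(23 + w)
151*(s(3) + 57) = 151*(√(23 + 3) + 57) = 151*(√26 + 57) = 151*(57 + √26) = 8607 + 151*√26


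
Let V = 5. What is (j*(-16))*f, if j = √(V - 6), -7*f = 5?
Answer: 80*I/7 ≈ 11.429*I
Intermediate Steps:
f = -5/7 (f = -⅐*5 = -5/7 ≈ -0.71429)
j = I (j = √(5 - 6) = √(-1) = I ≈ 1.0*I)
(j*(-16))*f = (I*(-16))*(-5/7) = -16*I*(-5/7) = 80*I/7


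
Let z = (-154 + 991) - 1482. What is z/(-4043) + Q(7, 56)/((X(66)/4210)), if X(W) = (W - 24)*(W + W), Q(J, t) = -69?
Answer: -195145865/3735732 ≈ -52.238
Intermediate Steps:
X(W) = 2*W*(-24 + W) (X(W) = (-24 + W)*(2*W) = 2*W*(-24 + W))
z = -645 (z = 837 - 1482 = -645)
z/(-4043) + Q(7, 56)/((X(66)/4210)) = -645/(-4043) - 69*2105/(66*(-24 + 66)) = -645*(-1/4043) - 69/((2*66*42)*(1/4210)) = 645/4043 - 69/(5544*(1/4210)) = 645/4043 - 69/2772/2105 = 645/4043 - 69*2105/2772 = 645/4043 - 48415/924 = -195145865/3735732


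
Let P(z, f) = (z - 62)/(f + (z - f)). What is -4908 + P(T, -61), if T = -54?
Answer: -132458/27 ≈ -4905.9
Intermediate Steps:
P(z, f) = (-62 + z)/z
-4908 + P(T, -61) = -4908 + (-62 - 54)/(-54) = -4908 - 1/54*(-116) = -4908 + 58/27 = -132458/27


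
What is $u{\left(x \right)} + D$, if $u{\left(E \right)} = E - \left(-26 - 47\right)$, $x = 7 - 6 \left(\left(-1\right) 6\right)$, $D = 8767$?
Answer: $8883$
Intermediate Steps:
$x = 43$ ($x = 7 - -36 = 7 + 36 = 43$)
$u{\left(E \right)} = 73 + E$ ($u{\left(E \right)} = E - -73 = E + 73 = 73 + E$)
$u{\left(x \right)} + D = \left(73 + 43\right) + 8767 = 116 + 8767 = 8883$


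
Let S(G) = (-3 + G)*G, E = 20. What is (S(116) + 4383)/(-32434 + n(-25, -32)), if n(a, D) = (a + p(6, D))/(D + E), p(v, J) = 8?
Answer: -209892/389191 ≈ -0.53930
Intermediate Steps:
S(G) = G*(-3 + G)
n(a, D) = (8 + a)/(20 + D) (n(a, D) = (a + 8)/(D + 20) = (8 + a)/(20 + D))
(S(116) + 4383)/(-32434 + n(-25, -32)) = (116*(-3 + 116) + 4383)/(-32434 + (8 - 25)/(20 - 32)) = (116*113 + 4383)/(-32434 - 17/(-12)) = (13108 + 4383)/(-32434 - 1/12*(-17)) = 17491/(-32434 + 17/12) = 17491/(-389191/12) = 17491*(-12/389191) = -209892/389191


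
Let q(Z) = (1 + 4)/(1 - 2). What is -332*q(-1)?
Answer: 1660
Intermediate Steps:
q(Z) = -5 (q(Z) = 5/(-1) = 5*(-1) = -5)
-332*q(-1) = -332*(-5) = 1660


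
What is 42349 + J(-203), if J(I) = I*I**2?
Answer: -8323078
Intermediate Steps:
J(I) = I**3
42349 + J(-203) = 42349 + (-203)**3 = 42349 - 8365427 = -8323078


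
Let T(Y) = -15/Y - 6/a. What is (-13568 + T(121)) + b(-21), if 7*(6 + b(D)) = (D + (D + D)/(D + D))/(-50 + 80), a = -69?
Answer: -793313011/58443 ≈ -13574.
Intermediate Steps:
T(Y) = 2/23 - 15/Y (T(Y) = -15/Y - 6/(-69) = -15/Y - 6*(-1/69) = -15/Y + 2/23 = 2/23 - 15/Y)
b(D) = -1259/210 + D/210 (b(D) = -6 + ((D + (D + D)/(D + D))/(-50 + 80))/7 = -6 + ((D + (2*D)/((2*D)))/30)/7 = -6 + ((D + (2*D)*(1/(2*D)))*(1/30))/7 = -6 + ((D + 1)*(1/30))/7 = -6 + ((1 + D)*(1/30))/7 = -6 + (1/30 + D/30)/7 = -6 + (1/210 + D/210) = -1259/210 + D/210)
(-13568 + T(121)) + b(-21) = (-13568 + (2/23 - 15/121)) + (-1259/210 + (1/210)*(-21)) = (-13568 + (2/23 - 15*1/121)) + (-1259/210 - ⅒) = (-13568 + (2/23 - 15/121)) - 128/21 = (-13568 - 103/2783) - 128/21 = -37759847/2783 - 128/21 = -793313011/58443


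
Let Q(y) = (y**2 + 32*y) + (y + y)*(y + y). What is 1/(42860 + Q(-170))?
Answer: 1/181920 ≈ 5.4969e-6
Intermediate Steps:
Q(y) = 5*y**2 + 32*y (Q(y) = (y**2 + 32*y) + (2*y)*(2*y) = (y**2 + 32*y) + 4*y**2 = 5*y**2 + 32*y)
1/(42860 + Q(-170)) = 1/(42860 - 170*(32 + 5*(-170))) = 1/(42860 - 170*(32 - 850)) = 1/(42860 - 170*(-818)) = 1/(42860 + 139060) = 1/181920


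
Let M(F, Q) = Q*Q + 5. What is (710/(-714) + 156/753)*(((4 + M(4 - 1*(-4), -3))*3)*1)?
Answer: -1269738/29869 ≈ -42.510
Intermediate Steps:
M(F, Q) = 5 + Q² (M(F, Q) = Q² + 5 = 5 + Q²)
(710/(-714) + 156/753)*(((4 + M(4 - 1*(-4), -3))*3)*1) = (710/(-714) + 156/753)*(((4 + (5 + (-3)²))*3)*1) = (710*(-1/714) + 156*(1/753))*(((4 + (5 + 9))*3)*1) = (-355/357 + 52/251)*(((4 + 14)*3)*1) = -70541*18*3/89607 = -1269738/29869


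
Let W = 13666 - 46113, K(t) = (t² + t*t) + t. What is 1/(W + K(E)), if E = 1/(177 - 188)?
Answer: -121/3926096 ≈ -3.0819e-5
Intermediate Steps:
E = -1/11 (E = 1/(-11) = -1/11 ≈ -0.090909)
K(t) = t + 2*t² (K(t) = (t² + t²) + t = 2*t² + t = t + 2*t²)
W = -32447
1/(W + K(E)) = 1/(-32447 - (1 + 2*(-1/11))/11) = 1/(-32447 - (1 - 2/11)/11) = 1/(-32447 - 1/11*9/11) = 1/(-32447 - 9/121) = 1/(-3926096/121) = -121/3926096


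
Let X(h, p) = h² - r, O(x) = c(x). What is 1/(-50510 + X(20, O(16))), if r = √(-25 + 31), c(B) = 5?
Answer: -25055/1255506047 + √6/2511012094 ≈ -1.9955e-5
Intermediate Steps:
O(x) = 5
r = √6 ≈ 2.4495
X(h, p) = h² - √6
1/(-50510 + X(20, O(16))) = 1/(-50510 + (20² - √6)) = 1/(-50510 + (400 - √6)) = 1/(-50110 - √6)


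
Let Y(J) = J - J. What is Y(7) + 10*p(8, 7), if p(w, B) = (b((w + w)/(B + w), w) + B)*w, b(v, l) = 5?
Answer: 960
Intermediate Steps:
p(w, B) = w*(5 + B) (p(w, B) = (5 + B)*w = w*(5 + B))
Y(J) = 0
Y(7) + 10*p(8, 7) = 0 + 10*(8*(5 + 7)) = 0 + 10*(8*12) = 0 + 10*96 = 0 + 960 = 960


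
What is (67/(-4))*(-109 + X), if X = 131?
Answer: -737/2 ≈ -368.50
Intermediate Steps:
(67/(-4))*(-109 + X) = (67/(-4))*(-109 + 131) = (67*(-¼))*22 = -67/4*22 = -737/2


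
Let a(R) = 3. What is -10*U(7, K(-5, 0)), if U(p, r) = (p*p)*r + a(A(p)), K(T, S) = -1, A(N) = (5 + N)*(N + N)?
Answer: 460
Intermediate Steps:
A(N) = 2*N*(5 + N) (A(N) = (5 + N)*(2*N) = 2*N*(5 + N))
U(p, r) = 3 + r*p² (U(p, r) = (p*p)*r + 3 = p²*r + 3 = r*p² + 3 = 3 + r*p²)
-10*U(7, K(-5, 0)) = -10*(3 - 1*7²) = -10*(3 - 1*49) = -10*(3 - 49) = -10*(-46) = 460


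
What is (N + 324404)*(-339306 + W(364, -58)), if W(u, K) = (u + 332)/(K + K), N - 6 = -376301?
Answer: 17607238992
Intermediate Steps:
N = -376295 (N = 6 - 376301 = -376295)
W(u, K) = (332 + u)/(2*K) (W(u, K) = (332 + u)/((2*K)) = (332 + u)*(1/(2*K)) = (332 + u)/(2*K))
(N + 324404)*(-339306 + W(364, -58)) = (-376295 + 324404)*(-339306 + (½)*(332 + 364)/(-58)) = -51891*(-339306 + (½)*(-1/58)*696) = -51891*(-339306 - 6) = -51891*(-339312) = 17607238992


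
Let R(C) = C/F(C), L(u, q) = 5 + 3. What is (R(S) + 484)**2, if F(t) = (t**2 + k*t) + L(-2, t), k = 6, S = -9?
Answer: 286658761/1225 ≈ 2.3401e+5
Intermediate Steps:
L(u, q) = 8
F(t) = 8 + t**2 + 6*t (F(t) = (t**2 + 6*t) + 8 = 8 + t**2 + 6*t)
R(C) = C/(8 + C**2 + 6*C)
(R(S) + 484)**2 = (-9/(8 + (-9)**2 + 6*(-9)) + 484)**2 = (-9/(8 + 81 - 54) + 484)**2 = (-9/35 + 484)**2 = (16931/35)**2 = 286658761/1225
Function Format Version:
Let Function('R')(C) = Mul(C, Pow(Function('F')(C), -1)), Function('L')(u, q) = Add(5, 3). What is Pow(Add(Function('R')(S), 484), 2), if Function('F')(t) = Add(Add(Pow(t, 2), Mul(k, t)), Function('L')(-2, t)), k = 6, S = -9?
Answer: Rational(286658761, 1225) ≈ 2.3401e+5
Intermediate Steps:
Function('L')(u, q) = 8
Function('F')(t) = Add(8, Pow(t, 2), Mul(6, t)) (Function('F')(t) = Add(Add(Pow(t, 2), Mul(6, t)), 8) = Add(8, Pow(t, 2), Mul(6, t)))
Function('R')(C) = Mul(C, Pow(Add(8, Pow(C, 2), Mul(6, C)), -1))
Pow(Add(Function('R')(S), 484), 2) = Pow(Add(Mul(-9, Pow(Add(8, Pow(-9, 2), Mul(6, -9)), -1)), 484), 2) = Pow(Add(Mul(-9, Pow(Add(8, 81, -54), -1)), 484), 2) = Pow(Add(Mul(-9, Pow(35, -1)), 484), 2) = Pow(Add(Mul(-9, Rational(1, 35)), 484), 2) = Pow(Add(Rational(-9, 35), 484), 2) = Pow(Rational(16931, 35), 2) = Rational(286658761, 1225)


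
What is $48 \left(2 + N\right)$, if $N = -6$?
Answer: $-192$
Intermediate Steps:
$48 \left(2 + N\right) = 48 \left(2 - 6\right) = 48 \left(-4\right) = -192$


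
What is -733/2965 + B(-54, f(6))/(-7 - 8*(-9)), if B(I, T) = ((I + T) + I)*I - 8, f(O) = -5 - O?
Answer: 759269/7709 ≈ 98.491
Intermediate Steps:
B(I, T) = -8 + I*(T + 2*I) (B(I, T) = (T + 2*I)*I - 8 = I*(T + 2*I) - 8 = -8 + I*(T + 2*I))
-733/2965 + B(-54, f(6))/(-7 - 8*(-9)) = -733/2965 + (-8 + 2*(-54)² - 54*(-5 - 1*6))/(-7 - 8*(-9)) = -733*1/2965 + (-8 + 2*2916 - 54*(-5 - 6))/(-7 + 72) = -733/2965 + (-8 + 5832 - 54*(-11))/65 = -733/2965 + (-8 + 5832 + 594)*(1/65) = -733/2965 + 6418*(1/65) = -733/2965 + 6418/65 = 759269/7709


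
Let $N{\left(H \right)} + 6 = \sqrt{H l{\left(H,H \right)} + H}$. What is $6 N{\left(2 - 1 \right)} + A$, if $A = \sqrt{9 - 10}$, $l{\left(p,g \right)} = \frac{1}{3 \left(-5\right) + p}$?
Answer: $-36 + i + \frac{3 \sqrt{182}}{7} \approx -30.218 + 1.0 i$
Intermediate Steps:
$l{\left(p,g \right)} = \frac{1}{-15 + p}$
$N{\left(H \right)} = -6 + \sqrt{H + \frac{H}{-15 + H}}$ ($N{\left(H \right)} = -6 + \sqrt{\frac{H}{-15 + H} + H} = -6 + \sqrt{H + \frac{H}{-15 + H}}$)
$A = i$ ($A = \sqrt{-1} = i \approx 1.0 i$)
$6 N{\left(2 - 1 \right)} + A = 6 \left(-6 + \sqrt{\frac{\left(2 - 1\right) \left(-14 + \left(2 - 1\right)\right)}{-15 + \left(2 - 1\right)}}\right) + i = 6 \left(-6 + \sqrt{1 \frac{1}{-15 + 1} \left(-14 + 1\right)}\right) + i = 6 \left(-6 + \sqrt{1 \frac{1}{-14} \left(-13\right)}\right) + i = 6 \left(-6 + \sqrt{1 \left(- \frac{1}{14}\right) \left(-13\right)}\right) + i = 6 \left(-6 + \sqrt{\frac{13}{14}}\right) + i = 6 \left(-6 + \frac{\sqrt{182}}{14}\right) + i = \left(-36 + \frac{3 \sqrt{182}}{7}\right) + i = -36 + i + \frac{3 \sqrt{182}}{7}$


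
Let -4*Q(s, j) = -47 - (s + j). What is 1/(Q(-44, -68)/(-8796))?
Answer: 35184/65 ≈ 541.29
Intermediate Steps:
Q(s, j) = 47/4 + j/4 + s/4 (Q(s, j) = -(-47 - (s + j))/4 = -(-47 - (j + s))/4 = -(-47 + (-j - s))/4 = -(-47 - j - s)/4 = 47/4 + j/4 + s/4)
1/(Q(-44, -68)/(-8796)) = 1/((47/4 + (¼)*(-68) + (¼)*(-44))/(-8796)) = 1/((47/4 - 17 - 11)*(-1/8796)) = 1/(-65/4*(-1/8796)) = 1/(65/35184) = 35184/65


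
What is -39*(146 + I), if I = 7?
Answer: -5967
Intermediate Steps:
-39*(146 + I) = -39*(146 + 7) = -39*153 = -5967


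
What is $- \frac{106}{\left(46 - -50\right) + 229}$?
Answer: $- \frac{106}{325} \approx -0.32615$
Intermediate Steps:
$- \frac{106}{\left(46 - -50\right) + 229} = - \frac{106}{\left(46 + 50\right) + 229} = - \frac{106}{96 + 229} = - \frac{106}{325}$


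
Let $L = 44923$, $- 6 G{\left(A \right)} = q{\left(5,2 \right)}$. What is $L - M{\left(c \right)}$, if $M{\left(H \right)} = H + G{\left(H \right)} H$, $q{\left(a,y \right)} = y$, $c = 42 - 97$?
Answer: $\frac{134879}{3} \approx 44960.0$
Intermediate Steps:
$c = -55$
$G{\left(A \right)} = - \frac{1}{3}$ ($G{\left(A \right)} = \left(- \frac{1}{6}\right) 2 = - \frac{1}{3}$)
$M{\left(H \right)} = \frac{2 H}{3}$ ($M{\left(H \right)} = H - \frac{H}{3} = \frac{2 H}{3}$)
$L - M{\left(c \right)} = 44923 - \frac{2}{3} \left(-55\right) = 44923 - - \frac{110}{3} = 44923 + \frac{110}{3} = \frac{134879}{3}$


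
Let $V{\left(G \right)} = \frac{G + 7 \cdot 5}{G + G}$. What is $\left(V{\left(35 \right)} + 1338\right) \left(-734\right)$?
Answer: $-982826$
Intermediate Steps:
$V{\left(G \right)} = \frac{35 + G}{2 G}$ ($V{\left(G \right)} = \frac{G + 35}{2 G} = \left(35 + G\right) \frac{1}{2 G} = \frac{35 + G}{2 G}$)
$\left(V{\left(35 \right)} + 1338\right) \left(-734\right) = \left(\frac{35 + 35}{2 \cdot 35} + 1338\right) \left(-734\right) = \left(\frac{1}{2} \cdot \frac{1}{35} \cdot 70 + 1338\right) \left(-734\right) = \left(1 + 1338\right) \left(-734\right) = 1339 \left(-734\right) = -982826$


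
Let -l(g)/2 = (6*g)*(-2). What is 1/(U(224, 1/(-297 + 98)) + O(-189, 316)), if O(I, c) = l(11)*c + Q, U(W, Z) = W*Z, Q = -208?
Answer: 199/16559760 ≈ 1.2017e-5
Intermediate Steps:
l(g) = 24*g (l(g) = -2*6*g*(-2) = -(-24)*g = 24*g)
O(I, c) = -208 + 264*c (O(I, c) = (24*11)*c - 208 = 264*c - 208 = -208 + 264*c)
1/(U(224, 1/(-297 + 98)) + O(-189, 316)) = 1/(224/(-297 + 98) + (-208 + 264*316)) = 1/(224/(-199) + (-208 + 83424)) = 1/(224*(-1/199) + 83216) = 1/(-224/199 + 83216) = 1/(16559760/199) = 199/16559760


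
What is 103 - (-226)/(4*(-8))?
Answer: 1535/16 ≈ 95.938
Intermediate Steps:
103 - (-226)/(4*(-8)) = 103 - (-226)/(-32) = 103 - (-226)*(-1)/32 = 103 - 113*1/16 = 103 - 113/16 = 1535/16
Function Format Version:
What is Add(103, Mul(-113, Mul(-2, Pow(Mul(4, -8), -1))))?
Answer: Rational(1535, 16) ≈ 95.938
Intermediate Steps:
Add(103, Mul(-113, Mul(-2, Pow(Mul(4, -8), -1)))) = Add(103, Mul(-113, Mul(-2, Pow(-32, -1)))) = Add(103, Mul(-113, Mul(-2, Rational(-1, 32)))) = Add(103, Mul(-113, Rational(1, 16))) = Add(103, Rational(-113, 16)) = Rational(1535, 16)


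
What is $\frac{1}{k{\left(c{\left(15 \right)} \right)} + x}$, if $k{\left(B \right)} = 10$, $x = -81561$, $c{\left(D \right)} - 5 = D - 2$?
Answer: $- \frac{1}{81551} \approx -1.2262 \cdot 10^{-5}$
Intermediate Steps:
$c{\left(D \right)} = 3 + D$ ($c{\left(D \right)} = 5 + \left(D - 2\right) = 5 + \left(-2 + D\right) = 3 + D$)
$\frac{1}{k{\left(c{\left(15 \right)} \right)} + x} = \frac{1}{10 - 81561} = \frac{1}{-81551} = - \frac{1}{81551}$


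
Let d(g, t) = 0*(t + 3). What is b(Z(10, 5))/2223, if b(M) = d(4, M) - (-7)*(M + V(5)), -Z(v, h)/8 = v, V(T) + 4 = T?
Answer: -553/2223 ≈ -0.24876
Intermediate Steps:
V(T) = -4 + T
d(g, t) = 0 (d(g, t) = 0*(3 + t) = 0)
Z(v, h) = -8*v
b(M) = 7 + 7*M (b(M) = 0 - (-7)*(M + (-4 + 5)) = 0 - (-7)*(M + 1) = 0 - (-7)*(1 + M) = 0 - (-7 - 7*M) = 0 + (7 + 7*M) = 7 + 7*M)
b(Z(10, 5))/2223 = (7 + 7*(-8*10))/2223 = (7 + 7*(-80))*(1/2223) = (7 - 560)*(1/2223) = -553*1/2223 = -553/2223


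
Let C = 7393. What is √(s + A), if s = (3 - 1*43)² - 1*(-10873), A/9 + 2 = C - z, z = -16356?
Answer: 2*√56549 ≈ 475.60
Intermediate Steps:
A = 213723 (A = -18 + 9*(7393 - 1*(-16356)) = -18 + 9*(7393 + 16356) = -18 + 9*23749 = -18 + 213741 = 213723)
s = 12473 (s = (3 - 43)² + 10873 = (-40)² + 10873 = 1600 + 10873 = 12473)
√(s + A) = √(12473 + 213723) = √226196 = 2*√56549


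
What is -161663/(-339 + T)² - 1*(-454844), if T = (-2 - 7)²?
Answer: 30276074353/66564 ≈ 4.5484e+5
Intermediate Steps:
T = 81 (T = (-9)² = 81)
-161663/(-339 + T)² - 1*(-454844) = -161663/(-339 + 81)² - 1*(-454844) = -161663/((-258)²) + 454844 = -161663/66564 + 454844 = 30276074353/66564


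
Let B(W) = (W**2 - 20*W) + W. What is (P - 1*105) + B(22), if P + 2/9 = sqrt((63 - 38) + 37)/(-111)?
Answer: -353/9 - sqrt(62)/111 ≈ -39.293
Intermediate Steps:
B(W) = W**2 - 19*W
P = -2/9 - sqrt(62)/111 (P = -2/9 + sqrt((63 - 38) + 37)/(-111) = -2/9 + sqrt(25 + 37)*(-1/111) = -2/9 + sqrt(62)*(-1/111) = -2/9 - sqrt(62)/111 ≈ -0.29316)
(P - 1*105) + B(22) = ((-2/9 - sqrt(62)/111) - 1*105) + 22*(-19 + 22) = ((-2/9 - sqrt(62)/111) - 105) + 22*3 = (-947/9 - sqrt(62)/111) + 66 = -353/9 - sqrt(62)/111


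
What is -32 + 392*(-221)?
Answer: -86664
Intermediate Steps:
-32 + 392*(-221) = -32 - 86632 = -86664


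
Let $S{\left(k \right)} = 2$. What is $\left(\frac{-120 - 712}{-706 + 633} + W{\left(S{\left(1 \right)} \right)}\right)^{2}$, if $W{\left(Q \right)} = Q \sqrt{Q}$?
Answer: $\frac{734856}{5329} + \frac{3328 \sqrt{2}}{73} \approx 202.37$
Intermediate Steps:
$W{\left(Q \right)} = Q^{\frac{3}{2}}$
$\left(\frac{-120 - 712}{-706 + 633} + W{\left(S{\left(1 \right)} \right)}\right)^{2} = \left(\frac{-120 - 712}{-706 + 633} + 2^{\frac{3}{2}}\right)^{2} = \left(- \frac{832}{-73} + 2 \sqrt{2}\right)^{2} = \left(\left(-832\right) \left(- \frac{1}{73}\right) + 2 \sqrt{2}\right)^{2} = \left(\frac{832}{73} + 2 \sqrt{2}\right)^{2}$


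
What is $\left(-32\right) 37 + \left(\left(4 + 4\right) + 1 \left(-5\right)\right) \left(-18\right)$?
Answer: $-1238$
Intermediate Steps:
$\left(-32\right) 37 + \left(\left(4 + 4\right) + 1 \left(-5\right)\right) \left(-18\right) = -1184 + \left(8 - 5\right) \left(-18\right) = -1184 + 3 \left(-18\right) = -1184 - 54 = -1238$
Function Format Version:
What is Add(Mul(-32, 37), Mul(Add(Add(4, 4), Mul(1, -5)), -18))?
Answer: -1238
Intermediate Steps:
Add(Mul(-32, 37), Mul(Add(Add(4, 4), Mul(1, -5)), -18)) = Add(-1184, Mul(Add(8, -5), -18)) = Add(-1184, Mul(3, -18)) = Add(-1184, -54) = -1238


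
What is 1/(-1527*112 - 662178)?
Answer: -1/833202 ≈ -1.2002e-6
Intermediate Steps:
1/(-1527*112 - 662178) = 1/(-171024 - 662178) = 1/(-833202) = -1/833202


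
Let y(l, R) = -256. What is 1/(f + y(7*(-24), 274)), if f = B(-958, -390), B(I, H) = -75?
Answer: -1/331 ≈ -0.0030211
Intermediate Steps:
f = -75
1/(f + y(7*(-24), 274)) = 1/(-75 - 256) = 1/(-331) = -1/331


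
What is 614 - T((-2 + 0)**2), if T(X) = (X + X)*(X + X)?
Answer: 550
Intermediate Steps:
T(X) = 4*X**2 (T(X) = (2*X)*(2*X) = 4*X**2)
614 - T((-2 + 0)**2) = 614 - 4*((-2 + 0)**2)**2 = 614 - 4*((-2)**2)**2 = 614 - 4*4**2 = 614 - 4*16 = 614 - 1*64 = 614 - 64 = 550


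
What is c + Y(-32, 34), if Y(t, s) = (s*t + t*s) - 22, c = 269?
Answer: -1929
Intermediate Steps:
Y(t, s) = -22 + 2*s*t (Y(t, s) = (s*t + s*t) - 22 = 2*s*t - 22 = -22 + 2*s*t)
c + Y(-32, 34) = 269 + (-22 + 2*34*(-32)) = 269 + (-22 - 2176) = 269 - 2198 = -1929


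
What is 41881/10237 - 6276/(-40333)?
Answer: 1753433785/412888921 ≈ 4.2467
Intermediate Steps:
41881/10237 - 6276/(-40333) = 41881*(1/10237) - 6276*(-1/40333) = 41881/10237 + 6276/40333 = 1753433785/412888921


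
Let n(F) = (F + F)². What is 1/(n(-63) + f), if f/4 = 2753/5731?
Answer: 5731/90996368 ≈ 6.2981e-5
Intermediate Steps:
f = 11012/5731 (f = 4*(2753/5731) = 11012/5731 ≈ 1.9215)
n(F) = 4*F² (n(F) = (2*F)² = 4*F²)
1/(n(-63) + f) = 1/(4*(-63)² + 11012/5731) = 1/(4*3969 + 11012/5731) = 1/(15876 + 11012/5731) = 1/(90996368/5731) = 5731/90996368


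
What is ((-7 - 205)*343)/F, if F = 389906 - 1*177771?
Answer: -10388/30305 ≈ -0.34278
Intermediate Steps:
F = 212135 (F = 389906 - 177771 = 212135)
((-7 - 205)*343)/F = ((-7 - 205)*343)/212135 = -212*343*(1/212135) = -72716*1/212135 = -10388/30305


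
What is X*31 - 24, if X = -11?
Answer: -365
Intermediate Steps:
X*31 - 24 = -11*31 - 24 = -341 - 24 = -365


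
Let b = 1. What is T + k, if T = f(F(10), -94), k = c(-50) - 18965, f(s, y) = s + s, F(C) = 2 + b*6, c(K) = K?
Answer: -18999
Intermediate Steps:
F(C) = 8 (F(C) = 2 + 1*6 = 2 + 6 = 8)
f(s, y) = 2*s
k = -19015 (k = -50 - 18965 = -19015)
T = 16 (T = 2*8 = 16)
T + k = 16 - 19015 = -18999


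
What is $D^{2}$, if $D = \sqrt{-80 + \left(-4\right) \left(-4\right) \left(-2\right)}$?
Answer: $-112$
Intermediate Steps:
$D = 4 i \sqrt{7}$ ($D = \sqrt{-80 + 16 \left(-2\right)} = \sqrt{-80 - 32} = \sqrt{-112} = 4 i \sqrt{7} \approx 10.583 i$)
$D^{2} = \left(4 i \sqrt{7}\right)^{2} = -112$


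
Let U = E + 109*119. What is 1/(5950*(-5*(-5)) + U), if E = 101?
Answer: 1/161822 ≈ 6.1796e-6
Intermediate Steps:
U = 13072 (U = 101 + 109*119 = 101 + 12971 = 13072)
1/(5950*(-5*(-5)) + U) = 1/(5950*(-5*(-5)) + 13072) = 1/(5950*25 + 13072) = 1/(148750 + 13072) = 1/161822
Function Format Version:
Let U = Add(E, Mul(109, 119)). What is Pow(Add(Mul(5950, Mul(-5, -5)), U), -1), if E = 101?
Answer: Rational(1, 161822) ≈ 6.1796e-6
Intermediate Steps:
U = 13072 (U = Add(101, Mul(109, 119)) = Add(101, 12971) = 13072)
Pow(Add(Mul(5950, Mul(-5, -5)), U), -1) = Pow(Add(Mul(5950, Mul(-5, -5)), 13072), -1) = Pow(Add(Mul(5950, 25), 13072), -1) = Pow(Add(148750, 13072), -1) = Pow(161822, -1) = Rational(1, 161822)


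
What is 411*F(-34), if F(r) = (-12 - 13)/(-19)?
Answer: 10275/19 ≈ 540.79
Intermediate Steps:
F(r) = 25/19 (F(r) = -25*(-1/19) = 25/19)
411*F(-34) = 411*(25/19) = 10275/19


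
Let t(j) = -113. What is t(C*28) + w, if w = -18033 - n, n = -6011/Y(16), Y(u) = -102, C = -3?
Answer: -1856903/102 ≈ -18205.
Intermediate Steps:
n = 6011/102 (n = -6011/(-102) = -6011*(-1/102) = 6011/102 ≈ 58.931)
w = -1845377/102 (w = -18033 - 1*6011/102 = -18033 - 6011/102 = -1845377/102 ≈ -18092.)
t(C*28) + w = -113 - 1845377/102 = -1856903/102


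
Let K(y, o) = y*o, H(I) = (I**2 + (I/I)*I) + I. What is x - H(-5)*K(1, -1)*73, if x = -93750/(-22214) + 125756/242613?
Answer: 2963468593412/2694702591 ≈ 1099.7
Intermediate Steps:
H(I) = I**2 + 2*I (H(I) = (I**2 + 1*I) + I = (I**2 + I) + I = (I + I**2) + I = I**2 + 2*I)
x = 12769256267/2694702591 (x = -93750*(-1/22214) + 125756*(1/242613) = 46875/11107 + 125756/242613 = 12769256267/2694702591 ≈ 4.7386)
K(y, o) = o*y
x - H(-5)*K(1, -1)*73 = 12769256267/2694702591 - (-5*(2 - 5))*(-1*1)*73 = 12769256267/2694702591 - -5*(-3)*(-1)*73 = 12769256267/2694702591 - 15*(-1)*73 = 12769256267/2694702591 - (-15)*73 = 12769256267/2694702591 - 1*(-1095) = 12769256267/2694702591 + 1095 = 2963468593412/2694702591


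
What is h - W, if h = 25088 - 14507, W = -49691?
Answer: 60272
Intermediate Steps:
h = 10581
h - W = 10581 - 1*(-49691) = 10581 + 49691 = 60272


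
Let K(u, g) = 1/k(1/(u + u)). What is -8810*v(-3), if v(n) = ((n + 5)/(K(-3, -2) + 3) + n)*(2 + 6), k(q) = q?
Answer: 775280/3 ≈ 2.5843e+5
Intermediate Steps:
K(u, g) = 2*u (K(u, g) = 1/(1/(u + u)) = 1/(1/(2*u)) = 2*u)
v(n) = -40/3 + 16*n/3 (v(n) = ((n + 5)/(2*(-3) + 3) + n)*(2 + 6) = ((5 + n)/(-6 + 3) + n)*8 = ((5 + n)/(-3) + n)*8 = ((5 + n)*(-⅓) + n)*8 = ((-5/3 - n/3) + n)*8 = (-5/3 + 2*n/3)*8 = -40/3 + 16*n/3)
-8810*v(-3) = -8810*(-40/3 + (16/3)*(-3)) = -8810*(-40/3 - 16) = -8810*(-88/3) = 775280/3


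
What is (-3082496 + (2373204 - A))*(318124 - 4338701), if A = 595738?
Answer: 5246973602310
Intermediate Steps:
(-3082496 + (2373204 - A))*(318124 - 4338701) = (-3082496 + (2373204 - 1*595738))*(318124 - 4338701) = (-3082496 + (2373204 - 595738))*(-4020577) = (-3082496 + 1777466)*(-4020577) = -1305030*(-4020577) = 5246973602310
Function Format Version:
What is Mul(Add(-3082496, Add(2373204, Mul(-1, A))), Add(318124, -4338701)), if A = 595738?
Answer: 5246973602310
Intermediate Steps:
Mul(Add(-3082496, Add(2373204, Mul(-1, A))), Add(318124, -4338701)) = Mul(Add(-3082496, Add(2373204, Mul(-1, 595738))), Add(318124, -4338701)) = Mul(Add(-3082496, Add(2373204, -595738)), -4020577) = Mul(Add(-3082496, 1777466), -4020577) = Mul(-1305030, -4020577) = 5246973602310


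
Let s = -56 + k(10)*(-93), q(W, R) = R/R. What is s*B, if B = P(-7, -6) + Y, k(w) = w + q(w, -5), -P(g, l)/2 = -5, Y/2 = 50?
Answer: -118690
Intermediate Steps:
q(W, R) = 1
Y = 100 (Y = 2*50 = 100)
P(g, l) = 10 (P(g, l) = -2*(-5) = 10)
k(w) = 1 + w (k(w) = w + 1 = 1 + w)
B = 110 (B = 10 + 100 = 110)
s = -1079 (s = -56 + (1 + 10)*(-93) = -56 + 11*(-93) = -56 - 1023 = -1079)
s*B = -1079*110 = -118690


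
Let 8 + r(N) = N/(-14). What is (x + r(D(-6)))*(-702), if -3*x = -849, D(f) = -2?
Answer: -1352052/7 ≈ -1.9315e+5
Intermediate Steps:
r(N) = -8 - N/14 (r(N) = -8 + N/(-14) = -8 + N*(-1/14) = -8 - N/14)
x = 283 (x = -⅓*(-849) = 283)
(x + r(D(-6)))*(-702) = (283 + (-8 - 1/14*(-2)))*(-702) = (283 + (-8 + ⅐))*(-702) = (283 - 55/7)*(-702) = (1926/7)*(-702) = -1352052/7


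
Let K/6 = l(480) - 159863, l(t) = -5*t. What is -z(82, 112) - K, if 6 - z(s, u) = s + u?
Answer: 973766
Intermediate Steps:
z(s, u) = 6 - s - u (z(s, u) = 6 - (s + u) = 6 + (-s - u) = 6 - s - u)
K = -973578 (K = 6*(-5*480 - 159863) = 6*(-2400 - 159863) = 6*(-162263) = -973578)
-z(82, 112) - K = -(6 - 1*82 - 1*112) - 1*(-973578) = -(6 - 82 - 112) + 973578 = -1*(-188) + 973578 = 188 + 973578 = 973766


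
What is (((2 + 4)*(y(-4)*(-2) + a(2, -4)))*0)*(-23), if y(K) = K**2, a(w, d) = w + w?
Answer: 0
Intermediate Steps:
a(w, d) = 2*w
(((2 + 4)*(y(-4)*(-2) + a(2, -4)))*0)*(-23) = (((2 + 4)*((-4)**2*(-2) + 2*2))*0)*(-23) = ((6*(16*(-2) + 4))*0)*(-23) = ((6*(-32 + 4))*0)*(-23) = ((6*(-28))*0)*(-23) = -168*0*(-23) = 0*(-23) = 0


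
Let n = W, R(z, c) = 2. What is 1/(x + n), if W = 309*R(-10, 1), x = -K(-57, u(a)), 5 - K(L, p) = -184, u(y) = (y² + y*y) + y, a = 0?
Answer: 1/429 ≈ 0.0023310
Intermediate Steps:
u(y) = y + 2*y² (u(y) = (y² + y²) + y = 2*y² + y = y + 2*y²)
K(L, p) = 189 (K(L, p) = 5 - 1*(-184) = 5 + 184 = 189)
x = -189 (x = -1*189 = -189)
W = 618 (W = 309*2 = 618)
n = 618
1/(x + n) = 1/(-189 + 618) = 1/429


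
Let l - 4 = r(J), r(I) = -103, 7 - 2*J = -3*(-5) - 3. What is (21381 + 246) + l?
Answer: 21528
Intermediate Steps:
J = -5/2 (J = 7/2 - (-3*(-5) - 3)/2 = 7/2 - (15 - 3)/2 = 7/2 - ½*12 = 7/2 - 6 = -5/2 ≈ -2.5000)
l = -99 (l = 4 - 103 = -99)
(21381 + 246) + l = (21381 + 246) - 99 = 21627 - 99 = 21528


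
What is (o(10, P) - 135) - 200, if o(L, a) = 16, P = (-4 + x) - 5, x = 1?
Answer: -319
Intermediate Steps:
P = -8 (P = (-4 + 1) - 5 = -3 - 5 = -8)
(o(10, P) - 135) - 200 = (16 - 135) - 200 = -119 - 200 = -319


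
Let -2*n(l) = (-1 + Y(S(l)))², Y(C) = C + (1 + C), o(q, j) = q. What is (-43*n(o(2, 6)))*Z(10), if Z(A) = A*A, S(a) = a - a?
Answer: 0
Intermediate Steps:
S(a) = 0
Y(C) = 1 + 2*C
Z(A) = A²
n(l) = 0 (n(l) = -(-1 + (1 + 2*0))²/2 = -(-1 + (1 + 0))²/2 = -(-1 + 1)²/2 = -½*0² = -½*0 = 0)
(-43*n(o(2, 6)))*Z(10) = -43*0*10² = 0*100 = 0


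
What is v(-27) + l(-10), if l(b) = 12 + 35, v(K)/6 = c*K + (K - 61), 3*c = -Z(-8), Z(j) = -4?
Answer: -697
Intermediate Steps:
c = 4/3 (c = (-1*(-4))/3 = (1/3)*4 = 4/3 ≈ 1.3333)
v(K) = -366 + 14*K (v(K) = 6*(4*K/3 + (K - 61)) = 6*(4*K/3 + (-61 + K)) = 6*(-61 + 7*K/3) = -366 + 14*K)
l(b) = 47
v(-27) + l(-10) = (-366 + 14*(-27)) + 47 = (-366 - 378) + 47 = -744 + 47 = -697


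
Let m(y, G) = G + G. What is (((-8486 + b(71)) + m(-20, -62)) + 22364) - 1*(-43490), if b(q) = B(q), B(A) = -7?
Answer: 57237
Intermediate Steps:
b(q) = -7
m(y, G) = 2*G
(((-8486 + b(71)) + m(-20, -62)) + 22364) - 1*(-43490) = (((-8486 - 7) + 2*(-62)) + 22364) - 1*(-43490) = ((-8493 - 124) + 22364) + 43490 = (-8617 + 22364) + 43490 = 13747 + 43490 = 57237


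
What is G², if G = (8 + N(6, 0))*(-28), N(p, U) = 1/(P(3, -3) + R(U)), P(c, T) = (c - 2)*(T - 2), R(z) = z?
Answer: 1192464/25 ≈ 47699.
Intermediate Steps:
P(c, T) = (-2 + T)*(-2 + c) (P(c, T) = (-2 + c)*(-2 + T) = (-2 + T)*(-2 + c))
N(p, U) = 1/(-5 + U) (N(p, U) = 1/((4 - 2*(-3) - 2*3 - 3*3) + U) = 1/((4 + 6 - 6 - 9) + U) = 1/(-5 + U))
G = -1092/5 (G = (8 + 1/(-5 + 0))*(-28) = (8 + 1/(-5))*(-28) = (8 - ⅕)*(-28) = (39/5)*(-28) = -1092/5 ≈ -218.40)
G² = (-1092/5)² = 1192464/25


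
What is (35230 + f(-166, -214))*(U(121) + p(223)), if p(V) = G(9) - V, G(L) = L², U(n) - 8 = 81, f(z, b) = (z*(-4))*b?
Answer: 5663898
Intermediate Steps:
f(z, b) = -4*b*z (f(z, b) = (-4*z)*b = -4*b*z)
U(n) = 89 (U(n) = 8 + 81 = 89)
p(V) = 81 - V (p(V) = 9² - V = 81 - V)
(35230 + f(-166, -214))*(U(121) + p(223)) = (35230 - 4*(-214)*(-166))*(89 + (81 - 1*223)) = (35230 - 142096)*(89 + (81 - 223)) = -106866*(89 - 142) = -106866*(-53) = 5663898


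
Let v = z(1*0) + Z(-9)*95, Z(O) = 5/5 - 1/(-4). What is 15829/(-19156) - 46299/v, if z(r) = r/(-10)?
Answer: -3555133351/9099100 ≈ -390.71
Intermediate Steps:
z(r) = -r/10 (z(r) = r*(-1/10) = -r/10)
Z(O) = 5/4 (Z(O) = 5*(1/5) - 1*(-1/4) = 1 + 1/4 = 5/4)
v = 475/4 (v = -0/10 + (5/4)*95 = -1/10*0 + 475/4 = 0 + 475/4 = 475/4 ≈ 118.75)
15829/(-19156) - 46299/v = 15829/(-19156) - 46299/475/4 = 15829*(-1/19156) - 46299*4/475 = -15829/19156 - 185196/475 = -3555133351/9099100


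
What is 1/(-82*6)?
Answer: -1/492 ≈ -0.0020325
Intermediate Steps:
1/(-82*6) = 1/(-492) = -1/492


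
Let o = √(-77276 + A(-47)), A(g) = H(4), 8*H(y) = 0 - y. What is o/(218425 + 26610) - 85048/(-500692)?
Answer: 21262/125173 + I*√309106/490070 ≈ 0.16986 + 0.0011345*I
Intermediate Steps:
H(y) = -y/8 (H(y) = (0 - y)/8 = (-y)/8 = -y/8)
A(g) = -½ (A(g) = -⅛*4 = -½)
o = I*√309106/2 (o = √(-77276 - ½) = √(-154553/2) = I*√309106/2 ≈ 277.99*I)
o/(218425 + 26610) - 85048/(-500692) = (I*√309106/2)/(218425 + 26610) - 85048/(-500692) = (I*√309106/2)/245035 - 85048*(-1/500692) = (I*√309106/2)*(1/245035) + 21262/125173 = I*√309106/490070 + 21262/125173 = 21262/125173 + I*√309106/490070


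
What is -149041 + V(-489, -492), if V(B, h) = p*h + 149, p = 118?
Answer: -206948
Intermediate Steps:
V(B, h) = 149 + 118*h (V(B, h) = 118*h + 149 = 149 + 118*h)
-149041 + V(-489, -492) = -149041 + (149 + 118*(-492)) = -149041 + (149 - 58056) = -149041 - 57907 = -206948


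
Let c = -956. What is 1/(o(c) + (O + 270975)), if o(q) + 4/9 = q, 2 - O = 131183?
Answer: 9/1249538 ≈ 7.2027e-6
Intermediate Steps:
O = -131181 (O = 2 - 1*131183 = 2 - 131183 = -131181)
o(q) = -4/9 + q
1/(o(c) + (O + 270975)) = 1/((-4/9 - 956) + (-131181 + 270975)) = 1/(-8608/9 + 139794) = 1/(1249538/9) = 9/1249538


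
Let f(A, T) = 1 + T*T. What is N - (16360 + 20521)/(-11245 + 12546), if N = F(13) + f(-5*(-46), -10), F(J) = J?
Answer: 111433/1301 ≈ 85.652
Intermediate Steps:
f(A, T) = 1 + T²
N = 114 (N = 13 + (1 + (-10)²) = 13 + (1 + 100) = 13 + 101 = 114)
N - (16360 + 20521)/(-11245 + 12546) = 114 - (16360 + 20521)/(-11245 + 12546) = 114 - 36881/1301 = 111433/1301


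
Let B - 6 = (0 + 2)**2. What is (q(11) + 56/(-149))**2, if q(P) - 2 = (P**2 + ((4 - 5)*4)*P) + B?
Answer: 174372025/22201 ≈ 7854.2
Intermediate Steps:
B = 10 (B = 6 + (0 + 2)**2 = 6 + 2**2 = 6 + 4 = 10)
q(P) = 12 + P**2 - 4*P (q(P) = 2 + ((P**2 + ((4 - 5)*4)*P) + 10) = 2 + ((P**2 + (-1*4)*P) + 10) = 2 + ((P**2 - 4*P) + 10) = 2 + (10 + P**2 - 4*P) = 12 + P**2 - 4*P)
(q(11) + 56/(-149))**2 = ((12 + 11**2 - 4*11) + 56/(-149))**2 = ((12 + 121 - 44) + 56*(-1/149))**2 = (89 - 56/149)**2 = (13205/149)**2 = 174372025/22201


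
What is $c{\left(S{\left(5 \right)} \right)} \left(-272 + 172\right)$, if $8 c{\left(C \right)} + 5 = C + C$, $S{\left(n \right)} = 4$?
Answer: $- \frac{75}{2} \approx -37.5$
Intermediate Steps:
$c{\left(C \right)} = - \frac{5}{8} + \frac{C}{4}$ ($c{\left(C \right)} = - \frac{5}{8} + \frac{C + C}{8} = - \frac{5}{8} + \frac{2 C}{8} = - \frac{5}{8} + \frac{C}{4}$)
$c{\left(S{\left(5 \right)} \right)} \left(-272 + 172\right) = \left(- \frac{5}{8} + \frac{1}{4} \cdot 4\right) \left(-272 + 172\right) = \left(- \frac{5}{8} + 1\right) \left(-100\right) = \frac{3}{8} \left(-100\right) = - \frac{75}{2}$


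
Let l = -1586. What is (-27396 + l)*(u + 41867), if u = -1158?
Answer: -1179828238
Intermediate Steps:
(-27396 + l)*(u + 41867) = (-27396 - 1586)*(-1158 + 41867) = -28982*40709 = -1179828238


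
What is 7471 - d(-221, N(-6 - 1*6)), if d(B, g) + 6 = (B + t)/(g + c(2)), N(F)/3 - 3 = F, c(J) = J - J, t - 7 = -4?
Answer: 201661/27 ≈ 7468.9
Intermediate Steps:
t = 3 (t = 7 - 4 = 3)
c(J) = 0
N(F) = 9 + 3*F
d(B, g) = -6 + (3 + B)/g (d(B, g) = -6 + (B + 3)/(g + 0) = -6 + (3 + B)/g)
7471 - d(-221, N(-6 - 1*6)) = 7471 - (3 - 221 - 6*(9 + 3*(-6 - 1*6)))/(9 + 3*(-6 - 1*6)) = 7471 - (3 - 221 - 6*(9 + 3*(-6 - 6)))/(9 + 3*(-6 - 6)) = 7471 - (3 - 221 - 6*(9 + 3*(-12)))/(9 + 3*(-12)) = 7471 - (3 - 221 - 6*(9 - 36))/(9 - 36) = 7471 - (3 - 221 - 6*(-27))/(-27) = 7471 - (-1)*(3 - 221 + 162)/27 = 7471 - (-1)*(-56)/27 = 7471 - 1*56/27 = 7471 - 56/27 = 201661/27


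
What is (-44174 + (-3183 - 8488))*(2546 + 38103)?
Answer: -2270043405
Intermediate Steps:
(-44174 + (-3183 - 8488))*(2546 + 38103) = (-44174 - 11671)*40649 = -55845*40649 = -2270043405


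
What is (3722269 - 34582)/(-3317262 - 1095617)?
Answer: -3687687/4412879 ≈ -0.83566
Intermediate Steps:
(3722269 - 34582)/(-3317262 - 1095617) = 3687687/(-4412879) = 3687687*(-1/4412879) = -3687687/4412879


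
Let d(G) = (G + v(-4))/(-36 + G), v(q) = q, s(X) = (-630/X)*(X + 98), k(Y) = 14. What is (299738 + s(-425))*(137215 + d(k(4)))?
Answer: 7678575580416/187 ≈ 4.1062e+10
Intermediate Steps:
s(X) = -630*(98 + X)/X (s(X) = (-630/X)*(98 + X) = -630*(98 + X)/X)
d(G) = (-4 + G)/(-36 + G) (d(G) = (G - 4)/(-36 + G) = (-4 + G)/(-36 + G))
(299738 + s(-425))*(137215 + d(k(4))) = (299738 + (-630 - 61740/(-425)))*(137215 + (-4 + 14)/(-36 + 14)) = (299738 + (-630 - 61740*(-1/425)))*(137215 + 10/(-22)) = (299738 + (-630 + 12348/85))*(137215 - 1/22*10) = (299738 - 41202/85)*(137215 - 5/11) = (25436528/85)*(1509360/11) = 7678575580416/187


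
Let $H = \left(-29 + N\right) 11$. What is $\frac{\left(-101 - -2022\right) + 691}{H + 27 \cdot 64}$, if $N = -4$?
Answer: $\frac{2612}{1365} \approx 1.9136$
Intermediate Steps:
$H = -363$ ($H = \left(-29 - 4\right) 11 = \left(-33\right) 11 = -363$)
$\frac{\left(-101 - -2022\right) + 691}{H + 27 \cdot 64} = \frac{\left(-101 - -2022\right) + 691}{-363 + 27 \cdot 64} = \frac{\left(-101 + 2022\right) + 691}{-363 + 1728} = \frac{1921 + 691}{1365} = 2612 \cdot \frac{1}{1365} = \frac{2612}{1365}$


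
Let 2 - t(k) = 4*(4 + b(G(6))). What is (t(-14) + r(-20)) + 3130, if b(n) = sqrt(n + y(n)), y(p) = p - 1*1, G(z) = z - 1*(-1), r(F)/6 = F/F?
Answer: 3122 - 4*sqrt(13) ≈ 3107.6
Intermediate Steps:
r(F) = 6 (r(F) = 6*(F/F) = 6*1 = 6)
G(z) = 1 + z (G(z) = z + 1 = 1 + z)
y(p) = -1 + p (y(p) = p - 1 = -1 + p)
b(n) = sqrt(-1 + 2*n) (b(n) = sqrt(n + (-1 + n)) = sqrt(-1 + 2*n))
t(k) = -14 - 4*sqrt(13) (t(k) = 2 - 4*(4 + sqrt(-1 + 2*(1 + 6))) = 2 - 4*(4 + sqrt(-1 + 2*7)) = 2 - 4*(4 + sqrt(-1 + 14)) = 2 - 4*(4 + sqrt(13)) = 2 - (16 + 4*sqrt(13)) = 2 + (-16 - 4*sqrt(13)) = -14 - 4*sqrt(13))
(t(-14) + r(-20)) + 3130 = ((-14 - 4*sqrt(13)) + 6) + 3130 = (-8 - 4*sqrt(13)) + 3130 = 3122 - 4*sqrt(13)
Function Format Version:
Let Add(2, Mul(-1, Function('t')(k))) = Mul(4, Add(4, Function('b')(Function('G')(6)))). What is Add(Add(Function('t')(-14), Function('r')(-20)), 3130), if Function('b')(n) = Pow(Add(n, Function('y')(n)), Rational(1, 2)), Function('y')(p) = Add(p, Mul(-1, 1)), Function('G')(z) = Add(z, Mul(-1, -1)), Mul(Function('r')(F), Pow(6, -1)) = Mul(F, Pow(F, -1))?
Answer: Add(3122, Mul(-4, Pow(13, Rational(1, 2)))) ≈ 3107.6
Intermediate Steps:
Function('r')(F) = 6 (Function('r')(F) = Mul(6, Mul(F, Pow(F, -1))) = Mul(6, 1) = 6)
Function('G')(z) = Add(1, z) (Function('G')(z) = Add(z, 1) = Add(1, z))
Function('y')(p) = Add(-1, p) (Function('y')(p) = Add(p, -1) = Add(-1, p))
Function('b')(n) = Pow(Add(-1, Mul(2, n)), Rational(1, 2)) (Function('b')(n) = Pow(Add(n, Add(-1, n)), Rational(1, 2)) = Pow(Add(-1, Mul(2, n)), Rational(1, 2)))
Function('t')(k) = Add(-14, Mul(-4, Pow(13, Rational(1, 2)))) (Function('t')(k) = Add(2, Mul(-1, Mul(4, Add(4, Pow(Add(-1, Mul(2, Add(1, 6))), Rational(1, 2)))))) = Add(2, Mul(-1, Mul(4, Add(4, Pow(Add(-1, Mul(2, 7)), Rational(1, 2)))))) = Add(2, Mul(-1, Mul(4, Add(4, Pow(Add(-1, 14), Rational(1, 2)))))) = Add(2, Mul(-1, Mul(4, Add(4, Pow(13, Rational(1, 2)))))) = Add(2, Mul(-1, Add(16, Mul(4, Pow(13, Rational(1, 2)))))) = Add(2, Add(-16, Mul(-4, Pow(13, Rational(1, 2))))) = Add(-14, Mul(-4, Pow(13, Rational(1, 2)))))
Add(Add(Function('t')(-14), Function('r')(-20)), 3130) = Add(Add(Add(-14, Mul(-4, Pow(13, Rational(1, 2)))), 6), 3130) = Add(Add(-8, Mul(-4, Pow(13, Rational(1, 2)))), 3130) = Add(3122, Mul(-4, Pow(13, Rational(1, 2))))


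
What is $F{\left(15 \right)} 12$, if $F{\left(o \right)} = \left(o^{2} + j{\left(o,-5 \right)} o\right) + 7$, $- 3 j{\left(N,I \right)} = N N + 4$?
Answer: $-10956$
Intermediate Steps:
$j{\left(N,I \right)} = - \frac{4}{3} - \frac{N^{2}}{3}$ ($j{\left(N,I \right)} = - \frac{N N + 4}{3} = - \frac{N^{2} + 4}{3} = - \frac{4 + N^{2}}{3} = - \frac{4}{3} - \frac{N^{2}}{3}$)
$F{\left(o \right)} = 7 + o^{2} + o \left(- \frac{4}{3} - \frac{o^{2}}{3}\right)$ ($F{\left(o \right)} = \left(o^{2} + \left(- \frac{4}{3} - \frac{o^{2}}{3}\right) o\right) + 7 = \left(o^{2} + o \left(- \frac{4}{3} - \frac{o^{2}}{3}\right)\right) + 7 = 7 + o^{2} + o \left(- \frac{4}{3} - \frac{o^{2}}{3}\right)$)
$F{\left(15 \right)} 12 = \left(7 + 15^{2} - 5 \left(4 + 15^{2}\right)\right) 12 = \left(7 + 225 - 5 \left(4 + 225\right)\right) 12 = \left(7 + 225 - 5 \cdot 229\right) 12 = \left(7 + 225 - 1145\right) 12 = \left(-913\right) 12 = -10956$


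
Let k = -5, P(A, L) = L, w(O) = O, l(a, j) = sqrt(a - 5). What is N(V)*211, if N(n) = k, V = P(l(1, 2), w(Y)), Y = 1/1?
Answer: -1055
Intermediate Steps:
Y = 1
l(a, j) = sqrt(-5 + a)
V = 1
N(n) = -5
N(V)*211 = -5*211 = -1055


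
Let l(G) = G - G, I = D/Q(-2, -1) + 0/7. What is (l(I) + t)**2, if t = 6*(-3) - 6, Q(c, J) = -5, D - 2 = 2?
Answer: 576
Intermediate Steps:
D = 4 (D = 2 + 2 = 4)
I = -4/5 (I = 4/(-5) + 0/7 = 4*(-1/5) + 0*(1/7) = -4/5 + 0 = -4/5 ≈ -0.80000)
l(G) = 0
t = -24 (t = -18 - 6 = -24)
(l(I) + t)**2 = (0 - 24)**2 = (-24)**2 = 576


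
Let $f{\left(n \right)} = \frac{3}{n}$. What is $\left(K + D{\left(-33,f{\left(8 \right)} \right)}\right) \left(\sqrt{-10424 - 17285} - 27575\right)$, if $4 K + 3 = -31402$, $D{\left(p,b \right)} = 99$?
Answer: $\frac{855073175}{4} - \frac{341099 i \sqrt{229}}{4} \approx 2.1377 \cdot 10^{8} - 1.2904 \cdot 10^{6} i$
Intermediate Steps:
$K = - \frac{31405}{4}$ ($K = - \frac{3}{4} + \frac{1}{4} \left(-31402\right) = - \frac{3}{4} - \frac{15701}{2} = - \frac{31405}{4} \approx -7851.3$)
$\left(K + D{\left(-33,f{\left(8 \right)} \right)}\right) \left(\sqrt{-10424 - 17285} - 27575\right) = \left(- \frac{31405}{4} + 99\right) \left(\sqrt{-10424 - 17285} - 27575\right) = - \frac{31009 \left(\sqrt{-27709} - 27575\right)}{4} = - \frac{31009 \left(11 i \sqrt{229} - 27575\right)}{4} = - \frac{31009 \left(-27575 + 11 i \sqrt{229}\right)}{4} = \frac{855073175}{4} - \frac{341099 i \sqrt{229}}{4}$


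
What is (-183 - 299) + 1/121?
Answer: -58321/121 ≈ -481.99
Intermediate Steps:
(-183 - 299) + 1/121 = -482 + 1/121 = -58321/121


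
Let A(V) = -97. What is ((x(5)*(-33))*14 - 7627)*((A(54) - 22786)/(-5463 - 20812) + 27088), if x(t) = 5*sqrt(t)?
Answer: -5428594153041/26275 - 328833158346*sqrt(5)/5255 ≈ -3.4653e+8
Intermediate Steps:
((x(5)*(-33))*14 - 7627)*((A(54) - 22786)/(-5463 - 20812) + 27088) = (((5*sqrt(5))*(-33))*14 - 7627)*((-97 - 22786)/(-5463 - 20812) + 27088) = (-165*sqrt(5)*14 - 7627)*(-22883/(-26275) + 27088) = (-2310*sqrt(5) - 7627)*(-22883*(-1/26275) + 27088) = (-7627 - 2310*sqrt(5))*(22883/26275 + 27088) = (-7627 - 2310*sqrt(5))*(711760083/26275) = -5428594153041/26275 - 328833158346*sqrt(5)/5255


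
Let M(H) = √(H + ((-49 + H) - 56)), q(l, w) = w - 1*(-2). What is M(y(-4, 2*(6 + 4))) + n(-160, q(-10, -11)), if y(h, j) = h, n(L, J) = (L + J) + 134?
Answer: -35 + I*√113 ≈ -35.0 + 10.63*I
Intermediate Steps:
q(l, w) = 2 + w (q(l, w) = w + 2 = 2 + w)
n(L, J) = 134 + J + L (n(L, J) = (J + L) + 134 = 134 + J + L)
M(H) = √(-105 + 2*H) (M(H) = √(H + (-105 + H)) = √(-105 + 2*H))
M(y(-4, 2*(6 + 4))) + n(-160, q(-10, -11)) = √(-105 + 2*(-4)) + (134 + (2 - 11) - 160) = √(-105 - 8) + (134 - 9 - 160) = √(-113) - 35 = I*√113 - 35 = -35 + I*√113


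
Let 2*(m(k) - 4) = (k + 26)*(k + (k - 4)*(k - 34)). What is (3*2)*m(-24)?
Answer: 9624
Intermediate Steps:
m(k) = 4 + (26 + k)*(k + (-34 + k)*(-4 + k))/2 (m(k) = 4 + ((k + 26)*(k + (k - 4)*(k - 34)))/2 = 4 + ((26 + k)*(k + (-4 + k)*(-34 + k)))/2 = 4 + ((26 + k)*(k + (-34 + k)*(-4 + k)))/2 = 4 + (26 + k)*(k + (-34 + k)*(-4 + k))/2)
(3*2)*m(-24) = (3*2)*(1772 + (1/2)*(-24)**3 - 413*(-24) - 11/2*(-24)**2) = 6*(1772 + (1/2)*(-13824) + 9912 - 11/2*576) = 6*(1772 - 6912 + 9912 - 3168) = 6*1604 = 9624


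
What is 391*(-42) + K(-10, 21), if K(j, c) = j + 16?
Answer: -16416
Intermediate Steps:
K(j, c) = 16 + j
391*(-42) + K(-10, 21) = 391*(-42) + (16 - 10) = -16422 + 6 = -16416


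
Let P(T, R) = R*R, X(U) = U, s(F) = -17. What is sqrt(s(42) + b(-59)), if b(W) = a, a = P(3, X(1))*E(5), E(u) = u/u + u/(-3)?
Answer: I*sqrt(159)/3 ≈ 4.2032*I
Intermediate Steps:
P(T, R) = R**2
E(u) = 1 - u/3 (E(u) = 1 + u*(-1/3) = 1 - u/3)
a = -2/3 (a = 1**2*(1 - 1/3*5) = 1*(1 - 5/3) = 1*(-2/3) = -2/3 ≈ -0.66667)
b(W) = -2/3
sqrt(s(42) + b(-59)) = sqrt(-17 - 2/3) = sqrt(-53/3) = I*sqrt(159)/3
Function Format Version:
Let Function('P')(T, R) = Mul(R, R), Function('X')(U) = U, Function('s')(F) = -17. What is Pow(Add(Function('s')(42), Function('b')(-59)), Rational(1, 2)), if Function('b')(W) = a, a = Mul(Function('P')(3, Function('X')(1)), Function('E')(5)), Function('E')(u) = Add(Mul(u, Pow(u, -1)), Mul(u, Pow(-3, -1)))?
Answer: Mul(Rational(1, 3), I, Pow(159, Rational(1, 2))) ≈ Mul(4.2032, I)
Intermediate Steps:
Function('P')(T, R) = Pow(R, 2)
Function('E')(u) = Add(1, Mul(Rational(-1, 3), u)) (Function('E')(u) = Add(1, Mul(u, Rational(-1, 3))) = Add(1, Mul(Rational(-1, 3), u)))
a = Rational(-2, 3) (a = Mul(Pow(1, 2), Add(1, Mul(Rational(-1, 3), 5))) = Mul(1, Add(1, Rational(-5, 3))) = Mul(1, Rational(-2, 3)) = Rational(-2, 3) ≈ -0.66667)
Function('b')(W) = Rational(-2, 3)
Pow(Add(Function('s')(42), Function('b')(-59)), Rational(1, 2)) = Pow(Add(-17, Rational(-2, 3)), Rational(1, 2)) = Pow(Rational(-53, 3), Rational(1, 2)) = Mul(Rational(1, 3), I, Pow(159, Rational(1, 2)))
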